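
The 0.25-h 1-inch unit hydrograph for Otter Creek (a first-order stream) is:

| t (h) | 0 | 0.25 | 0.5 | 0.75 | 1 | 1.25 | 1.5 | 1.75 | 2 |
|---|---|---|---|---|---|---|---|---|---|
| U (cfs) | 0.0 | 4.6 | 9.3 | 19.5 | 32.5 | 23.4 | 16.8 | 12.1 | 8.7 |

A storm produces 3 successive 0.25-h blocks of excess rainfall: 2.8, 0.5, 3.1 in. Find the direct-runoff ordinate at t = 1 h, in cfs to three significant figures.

By discrete convolution, Q_j = Σ (P_i / 1 in) · U_{j−i}.
At t = 1 h (j=4): Q = (2.8/1)·32.5 + (0.5/1)·19.5 + (3.1/1)·9.3 = 130 cfs.

Q ≈ 130 cfs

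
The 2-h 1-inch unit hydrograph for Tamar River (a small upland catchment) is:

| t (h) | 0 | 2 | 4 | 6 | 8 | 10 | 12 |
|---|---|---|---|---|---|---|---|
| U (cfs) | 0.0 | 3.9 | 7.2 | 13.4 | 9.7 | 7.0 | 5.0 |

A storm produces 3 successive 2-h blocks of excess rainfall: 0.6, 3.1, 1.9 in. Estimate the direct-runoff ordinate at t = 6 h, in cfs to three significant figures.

Q ≈ 37.8 cfs

By discrete convolution, Q_j = Σ (P_i / 1 in) · U_{j−i}.
At t = 6 h (j=3): Q = (0.6/1)·13.4 + (3.1/1)·7.2 + (1.9/1)·3.9 = 37.8 cfs.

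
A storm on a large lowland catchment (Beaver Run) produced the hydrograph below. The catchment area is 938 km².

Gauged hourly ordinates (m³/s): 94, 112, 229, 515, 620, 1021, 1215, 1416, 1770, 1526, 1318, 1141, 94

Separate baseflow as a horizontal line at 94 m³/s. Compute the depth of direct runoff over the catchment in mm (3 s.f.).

d ≈ 37.8 mm

Direct runoff: 0.0, 18.0, 135.0, 421.0, 526.0, 927.0, 1121.0, 1322.0, 1676.0, 1432.0, 1224.0, 1047.0, 0.0 m³/s; ΣQ_DR = 9849 m³/s.
V = ΣQ_DR · Δt = 9849 × 3600 s = 3.546 × 10^7 m³.
Over A = 938 km², depth = V / A = 37.8 mm.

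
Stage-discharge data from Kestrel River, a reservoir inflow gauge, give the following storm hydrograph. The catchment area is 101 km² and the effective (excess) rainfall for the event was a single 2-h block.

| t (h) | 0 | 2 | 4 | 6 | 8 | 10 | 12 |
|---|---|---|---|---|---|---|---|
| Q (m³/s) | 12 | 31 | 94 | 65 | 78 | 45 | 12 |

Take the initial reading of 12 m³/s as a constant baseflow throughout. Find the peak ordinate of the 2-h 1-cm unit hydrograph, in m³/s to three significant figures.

U_p ≈ 45.5 m³/s

Direct runoff: 0.0, 19.0, 82.0, 53.0, 66.0, 33.0, 0.0 m³/s; ΣQ_DR = 253.0 m³/s, peak = 82.0 m³/s.
Runoff depth d = ΣQ_DR·Δt / A = 253.0 × 7200 / (101 km²) = 18.04 mm.
The 1-cm UH is the DRH scaled by (10 mm)/d, so U_p = 82.0 × 10/18.04 = 45.5 m³/s.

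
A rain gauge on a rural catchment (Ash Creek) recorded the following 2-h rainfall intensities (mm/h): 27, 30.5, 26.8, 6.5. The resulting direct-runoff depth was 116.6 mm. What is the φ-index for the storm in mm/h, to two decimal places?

φ ≈ 8.67 mm/h

Only the 3 blocks with intensity above φ contribute runoff: 27, 30.5, 26.8 mm/h.
Σ(I−φ)·Δt = d  ⇒  (27+30.5+26.8 − 3φ)·2 = 116.6
φ = (84.30 − 116.6/2) / 3 = 8.67 mm/h.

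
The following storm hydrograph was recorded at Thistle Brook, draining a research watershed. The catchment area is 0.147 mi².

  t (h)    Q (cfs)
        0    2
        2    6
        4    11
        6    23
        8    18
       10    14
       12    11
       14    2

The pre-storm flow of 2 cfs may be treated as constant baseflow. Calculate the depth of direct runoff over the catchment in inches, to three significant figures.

d ≈ 1.50 in

Direct runoff: 0.0, 4.0, 9.0, 21.0, 16.0, 12.0, 9.0, 0.0 cfs; ΣQ_DR = 71.00 cfs.
V = ΣQ_DR · Δt = 71.00 × 7200 s = 5.112 × 10^5 ft³.
Over A = 0.147 mi², depth = V / A = 1.50 in.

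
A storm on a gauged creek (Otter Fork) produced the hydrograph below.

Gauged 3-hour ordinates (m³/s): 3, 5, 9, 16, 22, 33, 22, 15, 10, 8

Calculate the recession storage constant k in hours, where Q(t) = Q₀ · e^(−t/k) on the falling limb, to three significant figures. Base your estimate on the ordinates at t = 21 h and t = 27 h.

k ≈ 9.54 h

On the falling limb, Q drops from 15 to 8 m³/s between t = 21 h and t = 27 h (Δt = 6 h).
k = −Δt / ln(Q₂/Q₁) = −6 / ln(8/15) = 9.54 h.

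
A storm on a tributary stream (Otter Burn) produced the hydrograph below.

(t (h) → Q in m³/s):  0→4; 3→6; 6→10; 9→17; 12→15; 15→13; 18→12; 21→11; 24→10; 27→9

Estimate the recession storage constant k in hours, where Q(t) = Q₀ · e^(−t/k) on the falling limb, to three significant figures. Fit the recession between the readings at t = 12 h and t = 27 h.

On the falling limb, Q drops from 15 to 9 m³/s between t = 12 h and t = 27 h (Δt = 15 h).
k = −Δt / ln(Q₂/Q₁) = −15 / ln(9/15) = 29.4 h.

k ≈ 29.4 h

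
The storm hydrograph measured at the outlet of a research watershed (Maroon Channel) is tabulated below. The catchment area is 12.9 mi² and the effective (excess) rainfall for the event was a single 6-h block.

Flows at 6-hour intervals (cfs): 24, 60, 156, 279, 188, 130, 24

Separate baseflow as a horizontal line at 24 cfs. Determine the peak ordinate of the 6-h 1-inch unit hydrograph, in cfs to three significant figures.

Direct runoff: 0.0, 36.0, 132.0, 255.0, 164.0, 106.0, 0.0 cfs; ΣQ_DR = 693.0 cfs, peak = 255.0 cfs.
Runoff depth d = ΣQ_DR·Δt / A = 693.0 × 21600 / (12.9 mi²) = 0.4995 in.
The 1-inch UH is the DRH scaled by (1 in)/d, so U_p = 255.0 × 1/0.4995 = 511 cfs.

U_p ≈ 511 cfs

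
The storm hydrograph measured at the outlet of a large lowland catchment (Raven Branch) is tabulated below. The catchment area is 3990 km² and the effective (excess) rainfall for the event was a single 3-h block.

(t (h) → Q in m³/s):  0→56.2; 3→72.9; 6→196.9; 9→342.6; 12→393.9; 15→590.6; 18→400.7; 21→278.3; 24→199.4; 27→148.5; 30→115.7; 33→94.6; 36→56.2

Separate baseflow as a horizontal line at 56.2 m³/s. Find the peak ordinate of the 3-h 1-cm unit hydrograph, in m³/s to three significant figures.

U_p ≈ 891 m³/s

Direct runoff: 0.0, 16.7, 140.7, 286.4, 337.7, 534.4, 344.5, 222.1, 143.2, 92.3, 59.5, 38.4, 0.0 m³/s; ΣQ_DR = 2216 m³/s, peak = 534.4 m³/s.
Runoff depth d = ΣQ_DR·Δt / A = 2216 × 10800 / (3990 km²) = 5.998 mm.
The 1-cm UH is the DRH scaled by (10 mm)/d, so U_p = 534.4 × 10/5.998 = 891 m³/s.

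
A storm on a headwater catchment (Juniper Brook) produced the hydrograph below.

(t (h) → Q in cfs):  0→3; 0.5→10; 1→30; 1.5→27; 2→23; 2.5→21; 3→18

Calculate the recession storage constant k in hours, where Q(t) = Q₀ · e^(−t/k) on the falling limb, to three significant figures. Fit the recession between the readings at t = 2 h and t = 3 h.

k ≈ 4.08 h

On the falling limb, Q drops from 23 to 18 cfs between t = 2 h and t = 3 h (Δt = 1 h).
k = −Δt / ln(Q₂/Q₁) = −1 / ln(18/23) = 4.08 h.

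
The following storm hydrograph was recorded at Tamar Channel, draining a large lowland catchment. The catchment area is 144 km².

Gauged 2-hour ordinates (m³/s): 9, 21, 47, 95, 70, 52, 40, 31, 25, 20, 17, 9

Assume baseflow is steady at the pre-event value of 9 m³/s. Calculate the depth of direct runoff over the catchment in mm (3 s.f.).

Direct runoff: 0.0, 12.0, 38.0, 86.0, 61.0, 43.0, 31.0, 22.0, 16.0, 11.0, 8.0, 0.0 m³/s; ΣQ_DR = 328.0 m³/s.
V = ΣQ_DR · Δt = 328.0 × 7200 s = 2.362 × 10^6 m³.
Over A = 144 km², depth = V / A = 16.4 mm.

d ≈ 16.4 mm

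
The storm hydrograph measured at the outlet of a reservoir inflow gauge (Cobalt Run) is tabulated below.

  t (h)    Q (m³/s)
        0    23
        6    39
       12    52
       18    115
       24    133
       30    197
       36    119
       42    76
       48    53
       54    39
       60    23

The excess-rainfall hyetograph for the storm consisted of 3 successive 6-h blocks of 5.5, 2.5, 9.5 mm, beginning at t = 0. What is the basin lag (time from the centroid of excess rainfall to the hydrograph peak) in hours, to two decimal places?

t_L ≈ 19.63 h

Centroid of excess rainfall: t_c = Σ P_i·t̄_i / ΣP_i = 10.3714 h (block centres at 3, 9, 15 h).
Hydrograph peak occurs at t = 30 h, so basin lag t_L = 30 − 10.3714 = 19.63 h.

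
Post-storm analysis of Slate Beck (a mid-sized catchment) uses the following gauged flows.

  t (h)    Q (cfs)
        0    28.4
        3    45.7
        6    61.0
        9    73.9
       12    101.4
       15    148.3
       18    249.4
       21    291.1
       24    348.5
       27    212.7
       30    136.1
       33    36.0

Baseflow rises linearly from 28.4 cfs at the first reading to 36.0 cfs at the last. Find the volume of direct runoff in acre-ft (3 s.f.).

V ≈ 334 acre-ft

Direct-runoff ordinates (Q − Q_b): 0.00, 16.61, 31.22, 43.43, 70.24, 116.45, 216.85, 257.86, 314.57, 178.08, 100.79, 0.00 cfs.
ΣQ_DR = 1346 cfs.
With Δt = 3 h = 10800 s, V = ΣQ_DR · Δt = 1346 × 10800 = 1.45 × 10^7 ft³ = 334 acre-ft.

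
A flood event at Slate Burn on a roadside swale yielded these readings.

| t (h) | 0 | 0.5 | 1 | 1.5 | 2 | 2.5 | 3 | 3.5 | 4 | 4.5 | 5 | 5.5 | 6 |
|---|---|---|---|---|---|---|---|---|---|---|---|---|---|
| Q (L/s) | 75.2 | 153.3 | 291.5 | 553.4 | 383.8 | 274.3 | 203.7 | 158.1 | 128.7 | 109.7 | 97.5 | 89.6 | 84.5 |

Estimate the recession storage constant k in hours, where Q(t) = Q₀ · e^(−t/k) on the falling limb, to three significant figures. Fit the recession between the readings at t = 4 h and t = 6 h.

k ≈ 4.75 h

On the falling limb, Q drops from 128.7 to 84.5 L/s between t = 4 h and t = 6 h (Δt = 2 h).
k = −Δt / ln(Q₂/Q₁) = −2 / ln(84.5/128.7) = 4.75 h.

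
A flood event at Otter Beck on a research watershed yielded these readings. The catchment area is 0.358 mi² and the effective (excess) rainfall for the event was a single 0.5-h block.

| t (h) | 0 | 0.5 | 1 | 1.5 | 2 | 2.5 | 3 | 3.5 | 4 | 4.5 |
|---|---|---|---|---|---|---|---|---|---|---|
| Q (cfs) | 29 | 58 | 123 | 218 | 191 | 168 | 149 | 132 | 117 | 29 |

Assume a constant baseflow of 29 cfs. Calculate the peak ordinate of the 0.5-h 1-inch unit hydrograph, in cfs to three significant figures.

U_p ≈ 94.5 cfs

Direct runoff: 0.0, 29.0, 94.0, 189.0, 162.0, 139.0, 120.0, 103.0, 88.0, 0.0 cfs; ΣQ_DR = 924.0 cfs, peak = 189.0 cfs.
Runoff depth d = ΣQ_DR·Δt / A = 924.0 × 1800 / (0.358 mi²) = 2.000 in.
The 1-inch UH is the DRH scaled by (1 in)/d, so U_p = 189.0 × 1/2.000 = 94.5 cfs.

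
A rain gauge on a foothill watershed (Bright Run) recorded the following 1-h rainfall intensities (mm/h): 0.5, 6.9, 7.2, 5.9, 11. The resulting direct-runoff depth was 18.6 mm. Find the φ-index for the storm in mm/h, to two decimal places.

φ ≈ 3.10 mm/h

Only the 4 blocks with intensity above φ contribute runoff: 6.9, 7.2, 5.9, 11 mm/h.
Σ(I−φ)·Δt = d  ⇒  (6.9+7.2+5.9+11 − 4φ)·1 = 18.6
φ = (31.00 − 18.6/1) / 4 = 3.10 mm/h.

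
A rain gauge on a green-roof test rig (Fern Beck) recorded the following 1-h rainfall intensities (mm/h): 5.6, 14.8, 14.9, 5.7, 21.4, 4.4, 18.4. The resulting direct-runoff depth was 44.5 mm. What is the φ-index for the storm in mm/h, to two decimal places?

Only the 4 blocks with intensity above φ contribute runoff: 14.8, 14.9, 21.4, 18.4 mm/h.
Σ(I−φ)·Δt = d  ⇒  (14.8+14.9+21.4+18.4 − 4φ)·1 = 44.5
φ = (69.50 − 44.5/1) / 4 = 6.25 mm/h.

φ ≈ 6.25 mm/h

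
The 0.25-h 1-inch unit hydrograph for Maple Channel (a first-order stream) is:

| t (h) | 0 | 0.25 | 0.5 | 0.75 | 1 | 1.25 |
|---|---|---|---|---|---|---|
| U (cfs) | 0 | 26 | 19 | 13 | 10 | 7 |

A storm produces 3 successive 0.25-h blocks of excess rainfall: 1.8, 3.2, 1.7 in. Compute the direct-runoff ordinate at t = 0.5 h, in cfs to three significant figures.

Q ≈ 117 cfs

By discrete convolution, Q_j = Σ (P_i / 1 in) · U_{j−i}.
At t = 0.5 h (j=2): Q = (1.8/1)·19 + (3.2/1)·26 + (1.7/1)·0 = 117 cfs.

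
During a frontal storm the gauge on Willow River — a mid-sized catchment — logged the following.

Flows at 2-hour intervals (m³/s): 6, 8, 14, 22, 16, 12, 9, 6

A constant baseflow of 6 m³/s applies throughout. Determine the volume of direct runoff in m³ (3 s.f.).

V ≈ 3.24 × 10^5 m³

Direct-runoff ordinates (Q − Q_b): 0.0, 2.0, 8.0, 16.0, 10.0, 6.0, 3.0, 0.0 m³/s.
ΣQ_DR = 45.00 m³/s.
With Δt = 2 h = 7200 s, V = ΣQ_DR · Δt = 45.00 × 7200 = 3.24 × 10^5 m³.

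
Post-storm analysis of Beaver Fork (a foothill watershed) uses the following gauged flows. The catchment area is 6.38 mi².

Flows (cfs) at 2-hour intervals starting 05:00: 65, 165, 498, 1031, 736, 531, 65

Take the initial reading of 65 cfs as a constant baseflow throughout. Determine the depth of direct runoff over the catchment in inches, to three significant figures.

Direct runoff: 0.0, 100.0, 433.0, 966.0, 671.0, 466.0, 0.0 cfs; ΣQ_DR = 2636 cfs.
V = ΣQ_DR · Δt = 2636 × 7200 s = 1.898 × 10^7 ft³.
Over A = 6.38 mi², depth = V / A = 1.28 in.

d ≈ 1.28 in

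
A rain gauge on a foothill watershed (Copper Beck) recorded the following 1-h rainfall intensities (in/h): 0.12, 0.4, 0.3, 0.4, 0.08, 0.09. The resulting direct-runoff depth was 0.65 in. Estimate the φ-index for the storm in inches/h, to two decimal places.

φ ≈ 0.15 in/h

Only the 3 blocks with intensity above φ contribute runoff: 0.4, 0.3, 0.4 in/h.
Σ(I−φ)·Δt = d  ⇒  (0.4+0.3+0.4 − 3φ)·1 = 0.65
φ = (1.100 − 0.65/1) / 3 = 0.15 in/h.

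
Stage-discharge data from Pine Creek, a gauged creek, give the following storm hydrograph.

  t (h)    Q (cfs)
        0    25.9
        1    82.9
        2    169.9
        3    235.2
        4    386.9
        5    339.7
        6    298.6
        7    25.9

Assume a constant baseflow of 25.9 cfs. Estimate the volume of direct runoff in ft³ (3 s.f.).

Direct-runoff ordinates (Q − Q_b): 0.0, 57.0, 144.0, 209.3, 361.0, 313.8, 272.7, 0.0 cfs.
ΣQ_DR = 1358 cfs.
With Δt = 1 h = 3600 s, V = ΣQ_DR · Δt = 1358 × 3600 = 4.89 × 10^6 ft³.

V ≈ 4.89 × 10^6 ft³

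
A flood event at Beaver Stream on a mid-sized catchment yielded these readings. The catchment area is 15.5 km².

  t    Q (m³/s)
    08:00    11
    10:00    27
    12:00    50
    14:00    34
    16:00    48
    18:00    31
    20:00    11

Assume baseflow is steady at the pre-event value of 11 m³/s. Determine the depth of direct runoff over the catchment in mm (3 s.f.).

Direct runoff: 0.0, 16.0, 39.0, 23.0, 37.0, 20.0, 0.0 m³/s; ΣQ_DR = 135.0 m³/s.
V = ΣQ_DR · Δt = 135.0 × 7200 s = 9.720 × 10^5 m³.
Over A = 15.5 km², depth = V / A = 62.7 mm.

d ≈ 62.7 mm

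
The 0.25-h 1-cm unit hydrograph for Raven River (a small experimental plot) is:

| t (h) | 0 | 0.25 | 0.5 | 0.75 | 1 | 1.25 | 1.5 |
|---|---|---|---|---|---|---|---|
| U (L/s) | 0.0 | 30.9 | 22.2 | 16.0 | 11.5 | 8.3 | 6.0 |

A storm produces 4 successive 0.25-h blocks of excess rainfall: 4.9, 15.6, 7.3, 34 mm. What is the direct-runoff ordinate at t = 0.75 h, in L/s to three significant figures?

By discrete convolution, Q_j = Σ (P_i / 10 mm) · U_{j−i}.
At t = 0.75 h (j=3): Q = (4.9/10)·16.0 + (15.6/10)·22.2 + (7.3/10)·30.9 + (34/10)·0.0 = 65.0 L/s.

Q ≈ 65.0 L/s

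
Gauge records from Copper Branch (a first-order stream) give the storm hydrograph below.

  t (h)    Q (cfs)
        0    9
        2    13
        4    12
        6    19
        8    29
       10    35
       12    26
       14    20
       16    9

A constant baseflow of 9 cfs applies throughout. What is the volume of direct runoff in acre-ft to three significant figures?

Direct-runoff ordinates (Q − Q_b): 0.0, 4.0, 3.0, 10.0, 20.0, 26.0, 17.0, 11.0, 0.0 cfs.
ΣQ_DR = 91.00 cfs.
With Δt = 2 h = 7200 s, V = ΣQ_DR · Δt = 91.00 × 7200 = 6.55 × 10^5 ft³ = 15.0 acre-ft.

V ≈ 15.0 acre-ft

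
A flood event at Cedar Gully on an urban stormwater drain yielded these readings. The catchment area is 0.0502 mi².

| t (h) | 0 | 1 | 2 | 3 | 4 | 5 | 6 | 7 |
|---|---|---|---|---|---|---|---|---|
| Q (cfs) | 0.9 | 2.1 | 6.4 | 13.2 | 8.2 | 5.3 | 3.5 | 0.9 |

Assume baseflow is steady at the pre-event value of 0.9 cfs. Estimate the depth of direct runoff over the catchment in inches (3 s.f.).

d ≈ 1.03 in

Direct runoff: 0.0, 1.2, 5.5, 12.3, 7.3, 4.4, 2.6, 0.0 cfs; ΣQ_DR = 33.30 cfs.
V = ΣQ_DR · Δt = 33.30 × 3600 s = 1.199 × 10^5 ft³.
Over A = 0.0502 mi², depth = V / A = 1.03 in.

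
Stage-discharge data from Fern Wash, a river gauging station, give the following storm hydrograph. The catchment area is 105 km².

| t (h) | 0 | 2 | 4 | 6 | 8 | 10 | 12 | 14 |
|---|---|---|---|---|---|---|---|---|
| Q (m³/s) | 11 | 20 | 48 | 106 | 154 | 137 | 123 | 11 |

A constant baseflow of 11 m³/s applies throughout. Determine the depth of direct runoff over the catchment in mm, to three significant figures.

d ≈ 35.8 mm

Direct runoff: 0.0, 9.0, 37.0, 95.0, 143.0, 126.0, 112.0, 0.0 m³/s; ΣQ_DR = 522.0 m³/s.
V = ΣQ_DR · Δt = 522.0 × 7200 s = 3.758 × 10^6 m³.
Over A = 105 km², depth = V / A = 35.8 mm.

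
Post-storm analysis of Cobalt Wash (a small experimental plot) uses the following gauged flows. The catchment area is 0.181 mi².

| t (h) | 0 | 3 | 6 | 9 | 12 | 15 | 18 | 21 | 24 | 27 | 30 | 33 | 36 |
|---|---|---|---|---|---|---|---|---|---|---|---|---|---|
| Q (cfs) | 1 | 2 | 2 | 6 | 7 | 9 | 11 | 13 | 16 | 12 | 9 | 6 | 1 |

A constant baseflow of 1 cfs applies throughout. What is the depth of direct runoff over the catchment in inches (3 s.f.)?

d ≈ 2.11 in

Direct runoff: 0.0, 1.0, 1.0, 5.0, 6.0, 8.0, 10.0, 12.0, 15.0, 11.0, 8.0, 5.0, 0.0 cfs; ΣQ_DR = 82.00 cfs.
V = ΣQ_DR · Δt = 82.00 × 10800 s = 8.856 × 10^5 ft³.
Over A = 0.181 mi², depth = V / A = 2.11 in.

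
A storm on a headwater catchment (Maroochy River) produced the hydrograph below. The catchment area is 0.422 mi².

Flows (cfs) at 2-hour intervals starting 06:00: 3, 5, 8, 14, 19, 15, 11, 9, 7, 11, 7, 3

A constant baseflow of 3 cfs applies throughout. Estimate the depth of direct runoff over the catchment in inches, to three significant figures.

d ≈ 0.558 in

Direct runoff: 0.0, 2.0, 5.0, 11.0, 16.0, 12.0, 8.0, 6.0, 4.0, 8.0, 4.0, 0.0 cfs; ΣQ_DR = 76.00 cfs.
V = ΣQ_DR · Δt = 76.00 × 7200 s = 5.472 × 10^5 ft³.
Over A = 0.422 mi², depth = V / A = 0.558 in.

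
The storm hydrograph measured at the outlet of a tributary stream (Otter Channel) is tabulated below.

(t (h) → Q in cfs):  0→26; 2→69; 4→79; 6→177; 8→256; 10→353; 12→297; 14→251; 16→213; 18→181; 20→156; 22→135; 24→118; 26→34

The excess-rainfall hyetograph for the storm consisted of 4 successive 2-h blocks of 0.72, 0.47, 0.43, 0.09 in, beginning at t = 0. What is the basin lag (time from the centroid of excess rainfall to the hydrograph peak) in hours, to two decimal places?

Centroid of excess rainfall: t_c = Σ P_i·t̄_i / ΣP_i = 2.8713 h (block centres at 1, 3, 5, 7 h).
Hydrograph peak occurs at t = 10 h, so basin lag t_L = 10 − 2.8713 = 7.13 h.

t_L ≈ 7.13 h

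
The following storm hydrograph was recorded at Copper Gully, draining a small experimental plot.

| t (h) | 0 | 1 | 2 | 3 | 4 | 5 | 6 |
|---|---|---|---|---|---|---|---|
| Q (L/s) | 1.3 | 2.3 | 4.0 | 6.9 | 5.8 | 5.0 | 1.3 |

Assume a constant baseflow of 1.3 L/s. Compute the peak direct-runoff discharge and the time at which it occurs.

Q_p = 5.6 L/s at t = 3 h

Subtracting baseflow gives direct-runoff ordinates: 0.0, 1.0, 2.7, 5.6, 4.5, 3.7, 0.0 L/s.
The maximum is 5.6 L/s, occurring at the reading for t = 3 h.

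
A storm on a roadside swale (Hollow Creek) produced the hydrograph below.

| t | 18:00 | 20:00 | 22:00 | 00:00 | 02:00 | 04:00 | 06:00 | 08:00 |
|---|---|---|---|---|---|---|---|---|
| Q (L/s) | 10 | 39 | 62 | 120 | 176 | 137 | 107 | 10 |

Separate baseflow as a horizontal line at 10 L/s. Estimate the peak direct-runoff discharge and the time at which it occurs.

Subtracting baseflow gives direct-runoff ordinates: 0.0, 29.0, 52.0, 110.0, 166.0, 127.0, 97.0, 0.0 L/s.
The maximum is 166.0 L/s, occurring at the reading for t = 02:00.

Q_p = 166.0 L/s at t = 02:00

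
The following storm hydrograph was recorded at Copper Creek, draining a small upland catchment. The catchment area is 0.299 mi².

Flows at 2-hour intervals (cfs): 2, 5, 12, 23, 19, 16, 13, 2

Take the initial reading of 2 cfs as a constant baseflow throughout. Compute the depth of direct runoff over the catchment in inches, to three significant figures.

Direct runoff: 0.0, 3.0, 10.0, 21.0, 17.0, 14.0, 11.0, 0.0 cfs; ΣQ_DR = 76.00 cfs.
V = ΣQ_DR · Δt = 76.00 × 7200 s = 5.472 × 10^5 ft³.
Over A = 0.299 mi², depth = V / A = 0.788 in.

d ≈ 0.788 in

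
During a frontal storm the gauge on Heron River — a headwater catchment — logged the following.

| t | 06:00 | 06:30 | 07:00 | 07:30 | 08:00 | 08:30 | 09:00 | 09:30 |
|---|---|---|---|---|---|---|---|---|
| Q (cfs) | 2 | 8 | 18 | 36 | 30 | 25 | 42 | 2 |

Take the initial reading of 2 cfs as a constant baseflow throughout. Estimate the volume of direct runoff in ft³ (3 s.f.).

Direct-runoff ordinates (Q − Q_b): 0.0, 6.0, 16.0, 34.0, 28.0, 23.0, 40.0, 0.0 cfs.
ΣQ_DR = 147.0 cfs.
With Δt = 0.5 h = 1800 s, V = ΣQ_DR · Δt = 147.0 × 1800 = 2.65 × 10^5 ft³.

V ≈ 2.65 × 10^5 ft³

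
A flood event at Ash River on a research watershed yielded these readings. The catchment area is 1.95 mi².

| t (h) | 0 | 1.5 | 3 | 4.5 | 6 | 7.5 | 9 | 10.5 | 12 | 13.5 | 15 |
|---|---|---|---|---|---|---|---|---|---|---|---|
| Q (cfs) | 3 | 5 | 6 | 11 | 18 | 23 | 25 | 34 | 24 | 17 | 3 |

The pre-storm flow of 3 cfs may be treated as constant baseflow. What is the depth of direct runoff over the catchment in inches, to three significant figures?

Direct runoff: 0.0, 2.0, 3.0, 8.0, 15.0, 20.0, 22.0, 31.0, 21.0, 14.0, 0.0 cfs; ΣQ_DR = 136.0 cfs.
V = ΣQ_DR · Δt = 136.0 × 5400 s = 7.344 × 10^5 ft³.
Over A = 1.95 mi², depth = V / A = 0.162 in.

d ≈ 0.162 in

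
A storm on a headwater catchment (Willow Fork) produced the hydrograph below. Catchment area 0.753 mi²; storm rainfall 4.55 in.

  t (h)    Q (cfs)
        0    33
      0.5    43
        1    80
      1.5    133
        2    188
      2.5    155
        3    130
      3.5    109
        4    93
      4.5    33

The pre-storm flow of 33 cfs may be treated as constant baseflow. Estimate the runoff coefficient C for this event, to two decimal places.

C ≈ 0.15

ΣQ_DR = 667.0 cfs; V = ΣQ_DR·Δt = 1.201 × 10^6 ft³.
Runoff depth d = V / A = 0.6863 in.
C = d / P = 0.6863 / 4.55 = 0.15.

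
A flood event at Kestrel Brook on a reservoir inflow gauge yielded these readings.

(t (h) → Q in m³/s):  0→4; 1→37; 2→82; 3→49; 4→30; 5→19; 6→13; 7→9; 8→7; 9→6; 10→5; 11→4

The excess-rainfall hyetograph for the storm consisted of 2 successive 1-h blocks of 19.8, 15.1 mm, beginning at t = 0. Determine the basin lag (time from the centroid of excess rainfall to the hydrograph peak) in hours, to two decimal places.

t_L ≈ 1.07 h

Centroid of excess rainfall: t_c = Σ P_i·t̄_i / ΣP_i = 0.9327 h (block centres at 0.5, 1.5 h).
Hydrograph peak occurs at t = 2 h, so basin lag t_L = 2 − 0.9327 = 1.07 h.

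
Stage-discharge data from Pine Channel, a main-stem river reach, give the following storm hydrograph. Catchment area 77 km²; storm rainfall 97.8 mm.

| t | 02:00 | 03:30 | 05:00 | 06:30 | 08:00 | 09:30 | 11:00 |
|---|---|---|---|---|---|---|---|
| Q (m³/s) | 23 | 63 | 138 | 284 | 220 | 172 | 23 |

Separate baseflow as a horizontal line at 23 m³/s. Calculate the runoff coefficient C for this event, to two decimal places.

C ≈ 0.55

ΣQ_DR = 762.0 m³/s; V = ΣQ_DR·Δt = 4.115 × 10^6 m³.
Runoff depth d = V / A = 53.44 mm.
C = d / P = 53.44 / 97.8 = 0.55.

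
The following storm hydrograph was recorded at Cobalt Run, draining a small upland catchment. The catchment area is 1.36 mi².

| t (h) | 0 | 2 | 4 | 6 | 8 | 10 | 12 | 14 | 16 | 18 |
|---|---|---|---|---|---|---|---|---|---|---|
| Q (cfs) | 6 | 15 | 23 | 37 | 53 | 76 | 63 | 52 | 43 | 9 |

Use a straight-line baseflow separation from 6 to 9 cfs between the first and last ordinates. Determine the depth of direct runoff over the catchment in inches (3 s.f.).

d ≈ 0.688 in

Direct runoff: 0.00, 8.67, 16.33, 30.00, 45.67, 68.33, 55.00, 43.67, 34.33, 0.00 cfs; ΣQ_DR = 302.0 cfs.
V = ΣQ_DR · Δt = 302.0 × 7200 s = 2.174 × 10^6 ft³.
Over A = 1.36 mi², depth = V / A = 0.688 in.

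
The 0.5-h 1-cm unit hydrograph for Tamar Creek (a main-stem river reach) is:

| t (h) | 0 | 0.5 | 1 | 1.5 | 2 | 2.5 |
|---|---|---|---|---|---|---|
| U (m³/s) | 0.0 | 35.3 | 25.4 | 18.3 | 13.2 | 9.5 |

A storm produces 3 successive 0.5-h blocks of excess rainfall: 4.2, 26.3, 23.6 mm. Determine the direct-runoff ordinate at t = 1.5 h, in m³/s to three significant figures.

Q ≈ 158 m³/s

By discrete convolution, Q_j = Σ (P_i / 10 mm) · U_{j−i}.
At t = 1.5 h (j=3): Q = (4.2/10)·18.3 + (26.3/10)·25.4 + (23.6/10)·35.3 = 158 m³/s.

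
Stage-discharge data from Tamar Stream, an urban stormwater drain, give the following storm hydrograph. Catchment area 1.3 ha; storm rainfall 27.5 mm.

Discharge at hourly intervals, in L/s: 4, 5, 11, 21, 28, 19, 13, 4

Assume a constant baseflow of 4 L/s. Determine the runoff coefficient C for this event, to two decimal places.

ΣQ_DR = 73.00 L/s; V = ΣQ_DR·Δt = 2.628 × 10^5 L.
Runoff depth d = V / A = 20.22 mm.
C = d / P = 20.22 / 27.5 = 0.74.

C ≈ 0.74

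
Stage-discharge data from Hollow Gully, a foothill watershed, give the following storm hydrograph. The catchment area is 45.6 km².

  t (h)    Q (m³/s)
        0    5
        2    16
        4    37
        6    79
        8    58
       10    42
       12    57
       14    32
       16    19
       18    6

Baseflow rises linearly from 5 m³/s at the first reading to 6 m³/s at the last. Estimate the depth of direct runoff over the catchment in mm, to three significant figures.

Direct runoff: 0.00, 10.89, 31.78, 73.67, 52.56, 36.44, 51.33, 26.22, 13.11, 0.00 m³/s; ΣQ_DR = 296.0 m³/s.
V = ΣQ_DR · Δt = 296.0 × 7200 s = 2.131 × 10^6 m³.
Over A = 45.6 km², depth = V / A = 46.7 mm.

d ≈ 46.7 mm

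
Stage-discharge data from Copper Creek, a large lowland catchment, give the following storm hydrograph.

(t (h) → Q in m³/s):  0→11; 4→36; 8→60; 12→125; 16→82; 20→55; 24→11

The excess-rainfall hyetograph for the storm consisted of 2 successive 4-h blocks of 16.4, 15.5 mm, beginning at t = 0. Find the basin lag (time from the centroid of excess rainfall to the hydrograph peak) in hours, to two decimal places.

Centroid of excess rainfall: t_c = Σ P_i·t̄_i / ΣP_i = 3.9436 h (block centres at 2, 6 h).
Hydrograph peak occurs at t = 12 h, so basin lag t_L = 12 − 3.9436 = 8.06 h.

t_L ≈ 8.06 h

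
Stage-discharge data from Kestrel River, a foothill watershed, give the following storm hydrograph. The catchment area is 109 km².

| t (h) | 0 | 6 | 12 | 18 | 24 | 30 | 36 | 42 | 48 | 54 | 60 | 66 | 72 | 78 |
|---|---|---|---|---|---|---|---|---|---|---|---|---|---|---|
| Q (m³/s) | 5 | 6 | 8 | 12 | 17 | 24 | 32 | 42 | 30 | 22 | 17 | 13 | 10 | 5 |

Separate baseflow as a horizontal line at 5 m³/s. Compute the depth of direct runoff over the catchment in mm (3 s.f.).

Direct runoff: 0.0, 1.0, 3.0, 7.0, 12.0, 19.0, 27.0, 37.0, 25.0, 17.0, 12.0, 8.0, 5.0, 0.0 m³/s; ΣQ_DR = 173.0 m³/s.
V = ΣQ_DR · Δt = 173.0 × 21600 s = 3.737 × 10^6 m³.
Over A = 109 km², depth = V / A = 34.3 mm.

d ≈ 34.3 mm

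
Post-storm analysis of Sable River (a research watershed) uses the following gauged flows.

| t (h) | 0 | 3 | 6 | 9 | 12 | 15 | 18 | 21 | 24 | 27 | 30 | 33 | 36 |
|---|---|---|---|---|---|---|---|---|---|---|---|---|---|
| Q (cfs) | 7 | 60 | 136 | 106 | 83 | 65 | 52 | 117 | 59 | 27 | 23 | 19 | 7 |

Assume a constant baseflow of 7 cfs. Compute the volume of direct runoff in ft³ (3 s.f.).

V ≈ 7.24 × 10^6 ft³

Direct-runoff ordinates (Q − Q_b): 0.0, 53.0, 129.0, 99.0, 76.0, 58.0, 45.0, 110.0, 52.0, 20.0, 16.0, 12.0, 0.0 cfs.
ΣQ_DR = 670.0 cfs.
With Δt = 3 h = 10800 s, V = ΣQ_DR · Δt = 670.0 × 10800 = 7.24 × 10^6 ft³.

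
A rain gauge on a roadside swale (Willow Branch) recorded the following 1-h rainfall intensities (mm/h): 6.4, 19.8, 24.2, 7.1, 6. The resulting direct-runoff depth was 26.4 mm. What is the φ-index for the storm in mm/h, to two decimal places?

Only the 2 blocks with intensity above φ contribute runoff: 19.8, 24.2 mm/h.
Σ(I−φ)·Δt = d  ⇒  (19.8+24.2 − 2φ)·1 = 26.4
φ = (44.00 − 26.4/1) / 2 = 8.80 mm/h.

φ ≈ 8.80 mm/h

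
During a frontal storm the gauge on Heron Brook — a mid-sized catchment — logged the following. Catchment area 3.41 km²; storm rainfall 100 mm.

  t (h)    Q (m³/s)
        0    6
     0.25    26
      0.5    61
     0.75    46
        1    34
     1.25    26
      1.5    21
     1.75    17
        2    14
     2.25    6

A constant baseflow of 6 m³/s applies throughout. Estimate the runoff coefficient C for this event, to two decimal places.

ΣQ_DR = 197.0 m³/s; V = ΣQ_DR·Δt = 1.773 × 10^5 m³.
Runoff depth d = V / A = 51.99 mm.
C = d / P = 51.99 / 100 = 0.52.

C ≈ 0.52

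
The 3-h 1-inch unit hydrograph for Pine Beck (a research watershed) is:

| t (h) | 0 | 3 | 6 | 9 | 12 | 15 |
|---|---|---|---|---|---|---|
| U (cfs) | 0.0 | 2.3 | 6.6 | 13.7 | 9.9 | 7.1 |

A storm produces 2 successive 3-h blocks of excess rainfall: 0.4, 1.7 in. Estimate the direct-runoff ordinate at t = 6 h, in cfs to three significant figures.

Q ≈ 6.55 cfs

By discrete convolution, Q_j = Σ (P_i / 1 in) · U_{j−i}.
At t = 6 h (j=2): Q = (0.4/1)·6.6 + (1.7/1)·2.3 = 6.55 cfs.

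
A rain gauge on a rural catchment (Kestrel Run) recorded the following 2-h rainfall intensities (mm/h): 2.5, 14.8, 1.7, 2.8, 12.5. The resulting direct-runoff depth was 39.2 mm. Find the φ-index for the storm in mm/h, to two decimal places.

Only the 2 blocks with intensity above φ contribute runoff: 14.8, 12.5 mm/h.
Σ(I−φ)·Δt = d  ⇒  (14.8+12.5 − 2φ)·2 = 39.2
φ = (27.30 − 39.2/2) / 2 = 3.85 mm/h.

φ ≈ 3.85 mm/h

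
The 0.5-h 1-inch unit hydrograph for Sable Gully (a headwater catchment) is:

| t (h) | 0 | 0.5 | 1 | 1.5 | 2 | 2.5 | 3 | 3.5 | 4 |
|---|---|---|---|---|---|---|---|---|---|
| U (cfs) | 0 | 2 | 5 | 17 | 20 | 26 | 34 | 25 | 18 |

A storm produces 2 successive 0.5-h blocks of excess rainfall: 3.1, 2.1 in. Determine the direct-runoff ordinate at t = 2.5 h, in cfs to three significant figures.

By discrete convolution, Q_j = Σ (P_i / 1 in) · U_{j−i}.
At t = 2.5 h (j=5): Q = (3.1/1)·26 + (2.1/1)·20 = 123 cfs.

Q ≈ 123 cfs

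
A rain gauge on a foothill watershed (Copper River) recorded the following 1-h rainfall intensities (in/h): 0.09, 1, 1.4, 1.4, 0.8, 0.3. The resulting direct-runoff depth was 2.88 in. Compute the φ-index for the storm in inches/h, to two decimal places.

φ ≈ 0.43 in/h

Only the 4 blocks with intensity above φ contribute runoff: 1, 1.4, 1.4, 0.8 in/h.
Σ(I−φ)·Δt = d  ⇒  (1+1.4+1.4+0.8 − 4φ)·1 = 2.88
φ = (4.600 − 2.88/1) / 4 = 0.43 in/h.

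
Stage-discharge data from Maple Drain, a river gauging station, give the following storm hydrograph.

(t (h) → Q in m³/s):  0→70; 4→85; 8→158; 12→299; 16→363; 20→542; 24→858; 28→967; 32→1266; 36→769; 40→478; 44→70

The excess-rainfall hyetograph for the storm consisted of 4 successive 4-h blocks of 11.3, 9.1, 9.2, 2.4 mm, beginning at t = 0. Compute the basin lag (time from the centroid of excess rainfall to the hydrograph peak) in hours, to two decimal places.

Centroid of excess rainfall: t_c = Σ P_i·t̄_i / ΣP_i = 6.3375 h (block centres at 2, 6, 10, 14 h).
Hydrograph peak occurs at t = 32 h, so basin lag t_L = 32 − 6.3375 = 25.66 h.

t_L ≈ 25.66 h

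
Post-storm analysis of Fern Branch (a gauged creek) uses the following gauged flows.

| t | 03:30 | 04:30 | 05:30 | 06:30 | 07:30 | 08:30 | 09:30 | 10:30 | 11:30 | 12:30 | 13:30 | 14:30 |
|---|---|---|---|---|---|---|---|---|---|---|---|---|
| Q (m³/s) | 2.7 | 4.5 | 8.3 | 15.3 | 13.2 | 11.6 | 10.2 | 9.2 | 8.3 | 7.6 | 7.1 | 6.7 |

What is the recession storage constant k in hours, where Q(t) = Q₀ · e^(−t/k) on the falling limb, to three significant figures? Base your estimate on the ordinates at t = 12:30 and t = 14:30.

On the falling limb, Q drops from 7.6 to 6.7 m³/s between t = 12:30 and t = 14:30 (Δt = 2 h).
k = −Δt / ln(Q₂/Q₁) = −2 / ln(6.7/7.6) = 15.9 h.

k ≈ 15.9 h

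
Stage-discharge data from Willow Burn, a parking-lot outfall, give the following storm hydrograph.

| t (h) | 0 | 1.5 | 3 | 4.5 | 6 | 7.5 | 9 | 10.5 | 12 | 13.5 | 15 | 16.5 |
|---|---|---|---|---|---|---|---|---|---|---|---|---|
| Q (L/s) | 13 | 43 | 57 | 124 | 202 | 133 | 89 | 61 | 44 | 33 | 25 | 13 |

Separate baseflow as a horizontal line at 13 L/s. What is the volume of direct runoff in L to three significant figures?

V ≈ 3.68 × 10^6 L

Direct-runoff ordinates (Q − Q_b): 0.0, 30.0, 44.0, 111.0, 189.0, 120.0, 76.0, 48.0, 31.0, 20.0, 12.0, 0.0 L/s.
ΣQ_DR = 681.0 L/s.
With Δt = 1.5 h = 5400 s, V = ΣQ_DR · Δt = 681.0 × 5400 = 3.68 × 10^6 L.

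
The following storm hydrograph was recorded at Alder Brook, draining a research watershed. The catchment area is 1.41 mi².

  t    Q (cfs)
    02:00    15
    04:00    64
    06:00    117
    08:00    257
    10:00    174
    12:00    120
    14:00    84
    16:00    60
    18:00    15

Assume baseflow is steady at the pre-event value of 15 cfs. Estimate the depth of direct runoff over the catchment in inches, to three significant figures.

d ≈ 1.69 in

Direct runoff: 0.0, 49.0, 102.0, 242.0, 159.0, 105.0, 69.0, 45.0, 0.0 cfs; ΣQ_DR = 771.0 cfs.
V = ΣQ_DR · Δt = 771.0 × 7200 s = 5.551 × 10^6 ft³.
Over A = 1.41 mi², depth = V / A = 1.69 in.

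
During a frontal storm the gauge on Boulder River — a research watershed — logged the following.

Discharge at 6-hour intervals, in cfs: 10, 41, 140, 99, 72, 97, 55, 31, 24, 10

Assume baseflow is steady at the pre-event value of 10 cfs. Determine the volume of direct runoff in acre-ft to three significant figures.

V ≈ 238 acre-ft

Direct-runoff ordinates (Q − Q_b): 0.0, 31.0, 130.0, 89.0, 62.0, 87.0, 45.0, 21.0, 14.0, 0.0 cfs.
ΣQ_DR = 479.0 cfs.
With Δt = 6 h = 21600 s, V = ΣQ_DR · Δt = 479.0 × 21600 = 1.03 × 10^7 ft³ = 238 acre-ft.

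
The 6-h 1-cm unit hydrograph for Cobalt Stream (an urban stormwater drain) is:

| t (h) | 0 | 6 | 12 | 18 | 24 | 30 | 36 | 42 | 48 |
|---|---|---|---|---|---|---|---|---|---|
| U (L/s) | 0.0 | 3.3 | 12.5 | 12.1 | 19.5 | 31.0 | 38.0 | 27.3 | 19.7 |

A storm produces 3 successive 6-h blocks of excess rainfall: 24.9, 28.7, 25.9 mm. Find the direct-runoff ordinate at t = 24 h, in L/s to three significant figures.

Q ≈ 116 L/s

By discrete convolution, Q_j = Σ (P_i / 10 mm) · U_{j−i}.
At t = 24 h (j=4): Q = (24.9/10)·19.5 + (28.7/10)·12.1 + (25.9/10)·12.5 = 116 L/s.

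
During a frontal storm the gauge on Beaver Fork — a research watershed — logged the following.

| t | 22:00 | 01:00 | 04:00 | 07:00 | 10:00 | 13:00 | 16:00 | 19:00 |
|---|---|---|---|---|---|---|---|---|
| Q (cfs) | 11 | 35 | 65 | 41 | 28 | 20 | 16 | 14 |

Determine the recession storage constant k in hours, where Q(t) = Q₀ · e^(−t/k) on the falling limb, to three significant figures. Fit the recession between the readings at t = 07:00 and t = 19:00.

k ≈ 11.2 h

On the falling limb, Q drops from 41 to 14 cfs between t = 07:00 and t = 19:00 (Δt = 12 h).
k = −Δt / ln(Q₂/Q₁) = −12 / ln(14/41) = 11.2 h.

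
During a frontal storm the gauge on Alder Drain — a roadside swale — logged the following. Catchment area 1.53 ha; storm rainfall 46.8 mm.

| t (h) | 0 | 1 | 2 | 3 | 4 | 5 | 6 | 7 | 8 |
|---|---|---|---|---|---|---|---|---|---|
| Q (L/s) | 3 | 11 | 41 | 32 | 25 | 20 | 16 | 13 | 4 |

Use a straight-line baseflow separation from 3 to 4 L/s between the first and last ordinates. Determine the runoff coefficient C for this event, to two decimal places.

ΣQ_DR = 133.5 L/s; V = ΣQ_DR·Δt = 4.806 × 10^5 L.
Runoff depth d = V / A = 31.41 mm.
C = d / P = 31.41 / 46.8 = 0.67.

C ≈ 0.67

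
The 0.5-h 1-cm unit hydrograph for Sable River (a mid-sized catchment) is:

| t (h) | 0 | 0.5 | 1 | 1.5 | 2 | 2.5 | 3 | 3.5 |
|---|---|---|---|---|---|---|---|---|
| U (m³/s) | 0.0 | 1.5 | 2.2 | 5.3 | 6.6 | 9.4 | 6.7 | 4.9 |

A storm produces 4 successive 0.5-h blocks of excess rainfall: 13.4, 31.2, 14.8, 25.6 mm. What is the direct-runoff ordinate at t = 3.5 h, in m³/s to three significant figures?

Q ≈ 58.3 m³/s

By discrete convolution, Q_j = Σ (P_i / 10 mm) · U_{j−i}.
At t = 3.5 h (j=7): Q = (13.4/10)·4.9 + (31.2/10)·6.7 + (14.8/10)·9.4 + (25.6/10)·6.6 = 58.3 m³/s.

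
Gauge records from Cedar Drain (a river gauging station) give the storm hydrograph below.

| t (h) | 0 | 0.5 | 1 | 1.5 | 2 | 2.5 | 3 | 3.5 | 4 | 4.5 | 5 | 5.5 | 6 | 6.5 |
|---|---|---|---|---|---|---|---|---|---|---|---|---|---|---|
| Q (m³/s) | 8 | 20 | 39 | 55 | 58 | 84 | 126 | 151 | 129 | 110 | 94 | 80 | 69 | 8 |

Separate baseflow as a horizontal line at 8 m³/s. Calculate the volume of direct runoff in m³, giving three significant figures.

V ≈ 1.65 × 10^6 m³

Direct-runoff ordinates (Q − Q_b): 0.0, 12.0, 31.0, 47.0, 50.0, 76.0, 118.0, 143.0, 121.0, 102.0, 86.0, 72.0, 61.0, 0.0 m³/s.
ΣQ_DR = 919.0 m³/s.
With Δt = 0.5 h = 1800 s, V = ΣQ_DR · Δt = 919.0 × 1800 = 1.65 × 10^6 m³.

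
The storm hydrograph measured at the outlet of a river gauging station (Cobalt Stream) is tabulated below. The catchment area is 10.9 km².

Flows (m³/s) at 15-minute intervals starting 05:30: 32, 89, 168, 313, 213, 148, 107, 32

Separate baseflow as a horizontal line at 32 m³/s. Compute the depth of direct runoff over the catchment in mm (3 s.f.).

d ≈ 69.9 mm

Direct runoff: 0.0, 57.0, 136.0, 281.0, 181.0, 116.0, 75.0, 0.0 m³/s; ΣQ_DR = 846.0 m³/s.
V = ΣQ_DR · Δt = 846.0 × 900 s = 7.614 × 10^5 m³.
Over A = 10.9 km², depth = V / A = 69.9 mm.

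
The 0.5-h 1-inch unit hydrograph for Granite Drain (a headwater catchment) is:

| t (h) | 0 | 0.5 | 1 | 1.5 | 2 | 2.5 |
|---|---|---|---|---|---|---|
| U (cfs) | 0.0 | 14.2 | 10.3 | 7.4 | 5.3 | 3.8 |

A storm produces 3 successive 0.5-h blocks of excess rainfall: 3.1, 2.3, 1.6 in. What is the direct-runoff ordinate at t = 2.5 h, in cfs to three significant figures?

Q ≈ 35.8 cfs

By discrete convolution, Q_j = Σ (P_i / 1 in) · U_{j−i}.
At t = 2.5 h (j=5): Q = (3.1/1)·3.8 + (2.3/1)·5.3 + (1.6/1)·7.4 = 35.8 cfs.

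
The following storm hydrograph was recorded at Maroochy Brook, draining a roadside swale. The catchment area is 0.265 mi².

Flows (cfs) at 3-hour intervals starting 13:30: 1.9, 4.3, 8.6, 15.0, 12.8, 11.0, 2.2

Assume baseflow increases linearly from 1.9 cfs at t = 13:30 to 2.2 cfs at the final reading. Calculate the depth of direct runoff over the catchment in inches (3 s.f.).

d ≈ 0.727 in

Direct runoff: 0.00, 2.35, 6.60, 12.95, 10.70, 8.85, 0.00 cfs; ΣQ_DR = 41.45 cfs.
V = ΣQ_DR · Δt = 41.45 × 10800 s = 4.477 × 10^5 ft³.
Over A = 0.265 mi², depth = V / A = 0.727 in.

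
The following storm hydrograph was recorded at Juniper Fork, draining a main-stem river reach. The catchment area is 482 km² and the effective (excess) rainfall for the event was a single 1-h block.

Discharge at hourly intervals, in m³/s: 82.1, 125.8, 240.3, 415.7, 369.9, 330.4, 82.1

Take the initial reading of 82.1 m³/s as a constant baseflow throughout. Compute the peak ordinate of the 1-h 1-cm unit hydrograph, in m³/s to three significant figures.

U_p ≈ 417 m³/s

Direct runoff: 0.0, 43.7, 158.2, 333.6, 287.8, 248.3, 0.0 m³/s; ΣQ_DR = 1072 m³/s, peak = 333.6 m³/s.
Runoff depth d = ΣQ_DR·Δt / A = 1072 × 3600 / (482 km²) = 8.004 mm.
The 1-cm UH is the DRH scaled by (10 mm)/d, so U_p = 333.6 × 10/8.004 = 417 m³/s.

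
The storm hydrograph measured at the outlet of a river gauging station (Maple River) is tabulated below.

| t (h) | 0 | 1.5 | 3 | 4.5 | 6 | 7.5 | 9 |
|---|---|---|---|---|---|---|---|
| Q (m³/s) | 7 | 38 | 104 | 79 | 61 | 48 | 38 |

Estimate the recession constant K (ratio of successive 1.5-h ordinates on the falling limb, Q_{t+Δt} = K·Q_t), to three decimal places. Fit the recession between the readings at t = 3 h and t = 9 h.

K ≈ 0.777

Using the recession-limb readings at t = 3 h and t = 9 h: Q falls from 104 to 38 m³/s over 4 intervals.
K = (Q₂/Q₁)^(1/4) = (38/104)^(1/4) = 0.777.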